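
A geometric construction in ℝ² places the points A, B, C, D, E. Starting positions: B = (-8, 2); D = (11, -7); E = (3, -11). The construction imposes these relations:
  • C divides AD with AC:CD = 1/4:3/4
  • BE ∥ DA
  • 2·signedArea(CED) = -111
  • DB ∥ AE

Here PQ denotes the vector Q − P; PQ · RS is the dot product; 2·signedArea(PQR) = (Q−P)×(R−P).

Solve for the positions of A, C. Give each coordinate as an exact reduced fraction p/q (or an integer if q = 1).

1. A_x = 22  [DB ∥ AE ∩ BE ∥ DA]
2. A_y = -20  [DB ∥ AE ∩ BE ∥ DA]
   → A = (22, -20)
3. C_x = 77/4  [C divides AD with AC:CD = 1/4:3/4]
4. C_y = -67/4  [C divides AD with AC:CD = 1/4:3/4]
   → C = (77/4, -67/4)

A = (22, -20)
C = (77/4, -67/4)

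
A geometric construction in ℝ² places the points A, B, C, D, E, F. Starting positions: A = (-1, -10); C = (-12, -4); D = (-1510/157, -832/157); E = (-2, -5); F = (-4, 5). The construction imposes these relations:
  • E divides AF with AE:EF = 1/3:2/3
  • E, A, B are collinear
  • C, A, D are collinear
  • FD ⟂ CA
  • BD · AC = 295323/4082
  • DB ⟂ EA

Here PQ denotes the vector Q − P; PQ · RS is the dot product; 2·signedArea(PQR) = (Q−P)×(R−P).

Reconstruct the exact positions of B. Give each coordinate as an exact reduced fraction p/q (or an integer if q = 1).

B = (-9125/4082, -15605/4082)

1. B_x = -9125/4082  [E, A, B are collinear ∩ DB ⟂ EA]
2. B_y = -15605/4082  [E, A, B are collinear ∩ DB ⟂ EA]
   → B = (-9125/4082, -15605/4082)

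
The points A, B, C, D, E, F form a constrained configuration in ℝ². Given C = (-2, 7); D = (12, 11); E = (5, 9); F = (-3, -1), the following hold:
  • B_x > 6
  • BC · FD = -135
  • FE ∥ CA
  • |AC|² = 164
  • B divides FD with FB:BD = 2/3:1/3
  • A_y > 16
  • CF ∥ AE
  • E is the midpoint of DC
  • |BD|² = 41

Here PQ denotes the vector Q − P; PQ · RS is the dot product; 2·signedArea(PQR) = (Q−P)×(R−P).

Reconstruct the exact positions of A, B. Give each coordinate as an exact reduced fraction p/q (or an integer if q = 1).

A = (6, 17)
B = (7, 7)

1. A_x = 6  [CF ∥ AE ∩ FE ∥ CA]
2. A_y = 17  [CF ∥ AE ∩ FE ∥ CA]
   → A = (6, 17)
3. B_x = 7  [B divides FD with FB:BD = 2/3:1/3]
4. B_y = 7  [B divides FD with FB:BD = 2/3:1/3]
   → B = (7, 7)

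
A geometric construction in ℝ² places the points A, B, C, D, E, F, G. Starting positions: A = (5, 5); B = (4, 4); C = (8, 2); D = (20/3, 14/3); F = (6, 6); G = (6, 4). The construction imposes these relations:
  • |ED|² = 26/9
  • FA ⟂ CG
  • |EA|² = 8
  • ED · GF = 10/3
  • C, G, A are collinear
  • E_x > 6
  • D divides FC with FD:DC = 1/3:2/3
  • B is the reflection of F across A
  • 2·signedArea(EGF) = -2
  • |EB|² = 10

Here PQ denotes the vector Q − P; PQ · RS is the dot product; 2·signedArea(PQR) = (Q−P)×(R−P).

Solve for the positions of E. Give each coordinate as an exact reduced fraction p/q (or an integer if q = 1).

1. E_x = 7  [ED · GF = 10/3 ∩ 2·signedArea(EGF) = -2]
2. E_y = 3  [ED · GF = 10/3 ∩ 2·signedArea(EGF) = -2]
   → E = (7, 3)

E = (7, 3)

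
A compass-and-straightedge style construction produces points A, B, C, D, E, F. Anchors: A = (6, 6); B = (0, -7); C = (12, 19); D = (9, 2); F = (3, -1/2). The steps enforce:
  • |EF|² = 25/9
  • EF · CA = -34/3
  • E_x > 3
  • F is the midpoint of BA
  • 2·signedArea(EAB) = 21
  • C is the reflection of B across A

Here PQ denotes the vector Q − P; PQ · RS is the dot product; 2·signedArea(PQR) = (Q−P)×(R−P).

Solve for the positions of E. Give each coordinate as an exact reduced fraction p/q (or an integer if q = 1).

1. E_x = 4  [EF · CA = -34/3 ∩ 2·signedArea(EAB) = 21]
2. E_y = -11/6  [EF · CA = -34/3 ∩ 2·signedArea(EAB) = 21]
   → E = (4, -11/6)

E = (4, -11/6)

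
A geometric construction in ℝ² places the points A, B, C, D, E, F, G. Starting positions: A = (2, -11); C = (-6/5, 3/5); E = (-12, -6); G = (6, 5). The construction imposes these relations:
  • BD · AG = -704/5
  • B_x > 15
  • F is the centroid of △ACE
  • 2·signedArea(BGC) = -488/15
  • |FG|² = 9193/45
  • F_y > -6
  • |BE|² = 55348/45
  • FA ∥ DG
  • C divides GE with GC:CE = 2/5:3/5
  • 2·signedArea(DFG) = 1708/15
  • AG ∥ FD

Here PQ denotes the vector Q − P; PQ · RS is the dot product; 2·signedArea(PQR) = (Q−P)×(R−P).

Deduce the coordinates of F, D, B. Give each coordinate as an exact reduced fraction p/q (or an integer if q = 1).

1. F_x = -56/15  [F is the centroid of △ACE]
2. F_y = -82/15  [F is the centroid of △ACE]
   → F = (-56/15, -82/15)
3. D_x = 4/15  [FA ∥ DG ∩ AG ∥ FD]
4. D_y = 158/15  [FA ∥ DG ∩ AG ∥ FD]
   → D = (4/15, 158/15)
5. B_x = 236/15  [2·signedArea(BGC) = -488/15 ∩ BD · AG = -704/5]
6. B_y = 232/15  [2·signedArea(BGC) = -488/15 ∩ BD · AG = -704/5]
   → B = (236/15, 232/15)

B = (236/15, 232/15)
D = (4/15, 158/15)
F = (-56/15, -82/15)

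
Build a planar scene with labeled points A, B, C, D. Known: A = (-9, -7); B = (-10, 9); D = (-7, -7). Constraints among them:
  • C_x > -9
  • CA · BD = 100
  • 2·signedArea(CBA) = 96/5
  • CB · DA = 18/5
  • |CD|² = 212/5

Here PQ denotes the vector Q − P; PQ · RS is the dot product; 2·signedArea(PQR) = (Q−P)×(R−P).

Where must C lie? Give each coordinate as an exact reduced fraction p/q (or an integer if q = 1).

C = (-41/5, -3/5)

1. C_x = -41/5  [2·signedArea(CBA) = 96/5 ∩ CB · DA = 18/5]
2. C_y = -3/5  [2·signedArea(CBA) = 96/5 ∩ CB · DA = 18/5]
   → C = (-41/5, -3/5)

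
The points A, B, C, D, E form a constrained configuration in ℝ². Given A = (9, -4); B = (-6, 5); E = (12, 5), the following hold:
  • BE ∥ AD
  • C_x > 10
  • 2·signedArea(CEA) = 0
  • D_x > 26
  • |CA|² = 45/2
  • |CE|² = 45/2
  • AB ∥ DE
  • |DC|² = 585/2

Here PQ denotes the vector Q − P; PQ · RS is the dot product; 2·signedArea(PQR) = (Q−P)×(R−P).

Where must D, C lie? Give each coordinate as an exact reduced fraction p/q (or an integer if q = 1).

1. D_x = 27  [AB ∥ DE ∩ BE ∥ AD]
2. D_y = -4  [AB ∥ DE ∩ BE ∥ AD]
   → D = (27, -4)
3. C_x = 21/2  [line 9·x + -3·y + -93 = 0 ∩ |CA|² = 45/2]
4. C_y = 1/2  [line 9·x + -3·y + -93 = 0 ∩ |CA|² = 45/2]
   → C = (21/2, 1/2)

C = (21/2, 1/2)
D = (27, -4)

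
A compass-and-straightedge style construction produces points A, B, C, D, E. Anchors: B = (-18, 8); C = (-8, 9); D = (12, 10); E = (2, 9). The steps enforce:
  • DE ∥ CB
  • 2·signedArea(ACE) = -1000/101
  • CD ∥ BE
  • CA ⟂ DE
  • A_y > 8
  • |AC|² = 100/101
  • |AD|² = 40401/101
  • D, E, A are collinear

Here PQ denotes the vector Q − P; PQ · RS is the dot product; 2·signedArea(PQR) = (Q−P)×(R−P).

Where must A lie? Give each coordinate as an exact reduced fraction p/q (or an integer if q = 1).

A = (-798/101, 809/101)

1. A_x = -798/101  [D, E, A are collinear ∩ CA ⟂ DE]
2. A_y = 809/101  [D, E, A are collinear ∩ CA ⟂ DE]
   → A = (-798/101, 809/101)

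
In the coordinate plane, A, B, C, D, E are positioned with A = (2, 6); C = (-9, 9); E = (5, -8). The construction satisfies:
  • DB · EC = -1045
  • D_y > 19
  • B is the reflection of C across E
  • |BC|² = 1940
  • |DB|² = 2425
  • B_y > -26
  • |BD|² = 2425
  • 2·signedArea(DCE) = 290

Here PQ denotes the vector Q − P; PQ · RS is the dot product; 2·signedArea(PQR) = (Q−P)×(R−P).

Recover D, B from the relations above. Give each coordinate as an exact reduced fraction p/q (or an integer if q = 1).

1. B_x = 19  [B is the reflection of C across E]
2. B_y = -25  [B is the reflection of C across E]
   → B = (19, -25)
3. D_x = -1  [2·signedArea(DCE) = 290 ∩ DB · EC = -1045]
4. D_y = 20  [2·signedArea(DCE) = 290 ∩ DB · EC = -1045]
   → D = (-1, 20)

B = (19, -25)
D = (-1, 20)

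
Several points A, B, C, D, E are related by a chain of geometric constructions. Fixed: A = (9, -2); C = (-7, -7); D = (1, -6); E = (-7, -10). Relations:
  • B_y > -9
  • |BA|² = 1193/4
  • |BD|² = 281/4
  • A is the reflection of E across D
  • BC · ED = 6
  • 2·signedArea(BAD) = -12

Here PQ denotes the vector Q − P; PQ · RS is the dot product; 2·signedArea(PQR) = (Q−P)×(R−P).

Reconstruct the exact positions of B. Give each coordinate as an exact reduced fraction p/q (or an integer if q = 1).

B = (-7, -17/2)

1. B_x = -7  [BC · ED = 6 ∩ 2·signedArea(BAD) = -12]
2. B_y = -17/2  [BC · ED = 6 ∩ 2·signedArea(BAD) = -12]
   → B = (-7, -17/2)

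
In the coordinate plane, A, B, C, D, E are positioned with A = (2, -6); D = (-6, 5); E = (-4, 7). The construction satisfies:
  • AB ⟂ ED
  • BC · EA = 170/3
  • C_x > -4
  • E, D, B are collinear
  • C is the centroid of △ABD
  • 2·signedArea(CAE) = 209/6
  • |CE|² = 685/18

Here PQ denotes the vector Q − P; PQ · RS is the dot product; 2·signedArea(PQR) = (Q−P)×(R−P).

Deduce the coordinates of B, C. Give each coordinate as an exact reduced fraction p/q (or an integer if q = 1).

B = (-15/2, 7/2)
C = (-23/6, 5/6)

1. B_x = -15/2  [E, D, B are collinear ∩ AB ⟂ ED]
2. B_y = 7/2  [E, D, B are collinear ∩ AB ⟂ ED]
   → B = (-15/2, 7/2)
3. C_x = -23/6  [C is the centroid of △ABD]
4. C_y = 5/6  [C is the centroid of △ABD]
   → C = (-23/6, 5/6)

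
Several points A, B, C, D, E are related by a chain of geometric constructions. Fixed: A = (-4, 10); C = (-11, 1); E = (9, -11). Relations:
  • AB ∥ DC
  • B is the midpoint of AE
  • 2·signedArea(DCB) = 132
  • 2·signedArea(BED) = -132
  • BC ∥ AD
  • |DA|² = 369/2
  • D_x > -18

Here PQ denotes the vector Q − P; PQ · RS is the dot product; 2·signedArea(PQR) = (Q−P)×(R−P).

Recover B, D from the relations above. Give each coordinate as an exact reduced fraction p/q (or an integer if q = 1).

1. B_x = 5/2  [B is the midpoint of AE]
2. B_y = -1/2  [B is the midpoint of AE]
   → B = (5/2, -1/2)
3. D_x = -35/2  [AB ∥ DC ∩ BC ∥ AD]
4. D_y = 23/2  [AB ∥ DC ∩ BC ∥ AD]
   → D = (-35/2, 23/2)

B = (5/2, -1/2)
D = (-35/2, 23/2)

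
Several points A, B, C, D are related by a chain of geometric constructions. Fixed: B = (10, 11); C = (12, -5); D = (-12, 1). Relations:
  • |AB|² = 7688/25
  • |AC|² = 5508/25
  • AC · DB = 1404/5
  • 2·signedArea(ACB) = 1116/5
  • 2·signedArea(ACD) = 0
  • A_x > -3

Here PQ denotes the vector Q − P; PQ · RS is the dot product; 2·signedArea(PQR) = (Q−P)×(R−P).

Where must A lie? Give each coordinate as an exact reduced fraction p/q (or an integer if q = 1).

1. A_x = -12/5  [2·signedArea(ACD) = 0 ∩ 2·signedArea(ACB) = 1116/5]
2. A_y = -7/5  [2·signedArea(ACD) = 0 ∩ 2·signedArea(ACB) = 1116/5]
   → A = (-12/5, -7/5)

A = (-12/5, -7/5)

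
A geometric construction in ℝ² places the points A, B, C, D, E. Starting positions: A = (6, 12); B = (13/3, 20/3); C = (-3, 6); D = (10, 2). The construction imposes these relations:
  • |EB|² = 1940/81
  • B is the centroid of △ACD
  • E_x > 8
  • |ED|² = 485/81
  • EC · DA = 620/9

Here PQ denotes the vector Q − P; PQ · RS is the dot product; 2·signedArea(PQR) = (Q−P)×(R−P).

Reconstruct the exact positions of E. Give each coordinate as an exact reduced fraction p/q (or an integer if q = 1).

E = (73/9, 32/9)

1. E_x = 73/9  [line 4·x + -10·y + 28/9 = 0 ∩ |EB|² = 1940/81]
2. E_y = 32/9  [line 4·x + -10·y + 28/9 = 0 ∩ |EB|² = 1940/81]
   → E = (73/9, 32/9)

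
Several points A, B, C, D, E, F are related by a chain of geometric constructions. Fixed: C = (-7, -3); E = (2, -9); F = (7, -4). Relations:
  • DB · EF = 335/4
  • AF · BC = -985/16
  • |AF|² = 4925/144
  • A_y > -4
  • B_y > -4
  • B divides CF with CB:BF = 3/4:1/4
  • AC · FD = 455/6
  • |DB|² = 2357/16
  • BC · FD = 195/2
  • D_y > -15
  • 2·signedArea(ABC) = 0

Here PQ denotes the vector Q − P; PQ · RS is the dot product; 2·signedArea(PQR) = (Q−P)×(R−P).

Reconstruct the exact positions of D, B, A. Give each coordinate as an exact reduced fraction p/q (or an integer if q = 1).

1. B_x = 7/2  [B divides CF with CB:BF = 3/4:1/4]
2. B_y = -15/4  [B divides CF with CB:BF = 3/4:1/4]
   → B = (7/2, -15/4)
3. A_x = 7/6  [2·signedArea(ABC) = 0 ∩ AF · BC = -985/16]
4. A_y = -43/12  [2·signedArea(ABC) = 0 ∩ AF · BC = -985/16]
   → A = (7/6, -43/12)
5. D_x = -3  [DB · EF = 335/4 ∩ AC · FD = 455/6]
6. D_y = -14  [DB · EF = 335/4 ∩ AC · FD = 455/6]
   → D = (-3, -14)

A = (7/6, -43/12)
B = (7/2, -15/4)
D = (-3, -14)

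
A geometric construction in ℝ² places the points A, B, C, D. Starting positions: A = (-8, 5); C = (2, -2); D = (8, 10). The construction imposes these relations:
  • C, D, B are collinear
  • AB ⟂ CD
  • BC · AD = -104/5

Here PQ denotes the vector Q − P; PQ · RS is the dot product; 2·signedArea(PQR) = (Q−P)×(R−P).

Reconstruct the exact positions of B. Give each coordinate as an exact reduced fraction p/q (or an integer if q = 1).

B = (14/5, -2/5)

1. B_x = 14/5  [C, D, B are collinear ∩ AB ⟂ CD]
2. B_y = -2/5  [C, D, B are collinear ∩ AB ⟂ CD]
   → B = (14/5, -2/5)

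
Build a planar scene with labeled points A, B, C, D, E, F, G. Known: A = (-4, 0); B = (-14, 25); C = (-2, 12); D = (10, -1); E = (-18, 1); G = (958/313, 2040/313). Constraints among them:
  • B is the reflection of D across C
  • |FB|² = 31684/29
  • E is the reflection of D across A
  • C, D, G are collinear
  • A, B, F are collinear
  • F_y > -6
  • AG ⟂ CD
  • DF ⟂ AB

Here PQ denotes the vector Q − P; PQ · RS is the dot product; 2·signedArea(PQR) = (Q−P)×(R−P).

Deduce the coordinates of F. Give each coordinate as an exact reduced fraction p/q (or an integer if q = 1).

1. F_x = -50/29  [A, B, F are collinear ∩ DF ⟂ AB]
2. F_y = -165/29  [A, B, F are collinear ∩ DF ⟂ AB]
   → F = (-50/29, -165/29)

F = (-50/29, -165/29)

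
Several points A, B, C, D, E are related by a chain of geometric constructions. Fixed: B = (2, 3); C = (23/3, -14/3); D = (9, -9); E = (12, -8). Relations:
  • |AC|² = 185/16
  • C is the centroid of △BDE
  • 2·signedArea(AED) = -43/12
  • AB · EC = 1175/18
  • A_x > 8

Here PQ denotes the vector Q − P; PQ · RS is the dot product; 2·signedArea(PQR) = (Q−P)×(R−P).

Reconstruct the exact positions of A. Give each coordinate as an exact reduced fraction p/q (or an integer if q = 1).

1. A_x = 26/3  [AB · EC = 1175/18 ∩ 2·signedArea(AED) = -43/12]
2. A_y = -95/12  [AB · EC = 1175/18 ∩ 2·signedArea(AED) = -43/12]
   → A = (26/3, -95/12)

A = (26/3, -95/12)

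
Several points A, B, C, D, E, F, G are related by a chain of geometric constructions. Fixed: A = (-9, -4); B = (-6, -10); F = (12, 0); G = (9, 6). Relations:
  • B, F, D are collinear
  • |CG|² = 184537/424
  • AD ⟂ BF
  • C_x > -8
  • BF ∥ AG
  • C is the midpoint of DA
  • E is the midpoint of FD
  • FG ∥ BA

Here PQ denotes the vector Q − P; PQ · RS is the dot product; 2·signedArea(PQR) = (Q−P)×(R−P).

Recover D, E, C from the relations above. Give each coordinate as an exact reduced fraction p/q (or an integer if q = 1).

1. D_x = -609/106  [B, F, D are collinear ∩ AD ⟂ BF]
2. D_y = -1045/106  [B, F, D are collinear ∩ AD ⟂ BF]
   → D = (-609/106, -1045/106)
3. E_x = 663/212  [E is the midpoint of FD]
4. E_y = -1045/212  [E is the midpoint of FD]
   → E = (663/212, -1045/212)
5. C_x = -1563/212  [C is the midpoint of DA]
6. C_y = -1469/212  [C is the midpoint of DA]
   → C = (-1563/212, -1469/212)

C = (-1563/212, -1469/212)
D = (-609/106, -1045/106)
E = (663/212, -1045/212)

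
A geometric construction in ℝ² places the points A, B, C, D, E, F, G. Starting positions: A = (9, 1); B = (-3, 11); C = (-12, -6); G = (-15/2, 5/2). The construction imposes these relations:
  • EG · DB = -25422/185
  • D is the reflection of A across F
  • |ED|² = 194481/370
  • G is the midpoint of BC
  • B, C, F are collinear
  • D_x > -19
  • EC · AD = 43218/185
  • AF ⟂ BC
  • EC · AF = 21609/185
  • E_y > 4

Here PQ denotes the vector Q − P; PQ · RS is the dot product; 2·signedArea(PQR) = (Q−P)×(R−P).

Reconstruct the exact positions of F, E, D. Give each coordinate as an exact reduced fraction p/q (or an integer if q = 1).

D = (-3333/185, 2831/185)
E = (831/370, 1693/370)
F = (-834/185, 1508/185)

1. F_x = -834/185  [B, C, F are collinear ∩ AF ⟂ BC]
2. F_y = 1508/185  [B, C, F are collinear ∩ AF ⟂ BC]
   → F = (-834/185, 1508/185)
3. D_x = -3333/185  [D is the reflection of A across F]
4. D_y = 2831/185  [D is the reflection of A across F]
   → D = (-3333/185, 2831/185)
5. E_x = 831/370  [EC · AD = 43218/185 ∩ EG · DB = -25422/185]
6. E_y = 1693/370  [EC · AD = 43218/185 ∩ EG · DB = -25422/185]
   → E = (831/370, 1693/370)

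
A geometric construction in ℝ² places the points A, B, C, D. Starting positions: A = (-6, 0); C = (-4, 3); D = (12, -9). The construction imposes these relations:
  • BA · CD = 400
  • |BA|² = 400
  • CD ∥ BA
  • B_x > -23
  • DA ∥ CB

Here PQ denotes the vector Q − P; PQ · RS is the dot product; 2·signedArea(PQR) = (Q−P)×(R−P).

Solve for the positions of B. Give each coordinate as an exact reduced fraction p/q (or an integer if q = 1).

B = (-22, 12)

1. B_x = -22  [CD ∥ BA ∩ DA ∥ CB]
2. B_y = 12  [CD ∥ BA ∩ DA ∥ CB]
   → B = (-22, 12)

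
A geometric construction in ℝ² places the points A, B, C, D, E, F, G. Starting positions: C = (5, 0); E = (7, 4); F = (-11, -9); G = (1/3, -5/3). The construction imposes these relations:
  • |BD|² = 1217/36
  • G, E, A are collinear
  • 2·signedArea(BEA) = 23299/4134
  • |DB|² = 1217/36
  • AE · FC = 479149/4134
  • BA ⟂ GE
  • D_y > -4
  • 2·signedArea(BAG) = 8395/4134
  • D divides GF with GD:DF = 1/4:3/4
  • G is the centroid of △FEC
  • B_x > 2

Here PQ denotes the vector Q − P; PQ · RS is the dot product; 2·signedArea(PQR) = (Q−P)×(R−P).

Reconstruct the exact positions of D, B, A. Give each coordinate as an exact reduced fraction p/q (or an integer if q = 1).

1. D_x = -5/2  [D divides GF with GD:DF = 1/4:3/4]
2. D_y = -7/2  [D divides GF with GD:DF = 1/4:3/4]
   → D = (-5/2, -7/2)
3. A_x = 4339/2067  [G, E, A are collinear ∩ AE · FC = 479149/4134]
4. A_y = -685/4134  [G, E, A are collinear ∩ AE · FC = 479149/4134]
   → A = (4339/2067, -685/4134)
5. B_x = 8/3  [2·signedArea(BEA) = 23299/4134 ∩ BA ⟂ GE]
6. B_y = -5/6  [2·signedArea(BEA) = 23299/4134 ∩ BA ⟂ GE]
   → B = (8/3, -5/6)

A = (4339/2067, -685/4134)
B = (8/3, -5/6)
D = (-5/2, -7/2)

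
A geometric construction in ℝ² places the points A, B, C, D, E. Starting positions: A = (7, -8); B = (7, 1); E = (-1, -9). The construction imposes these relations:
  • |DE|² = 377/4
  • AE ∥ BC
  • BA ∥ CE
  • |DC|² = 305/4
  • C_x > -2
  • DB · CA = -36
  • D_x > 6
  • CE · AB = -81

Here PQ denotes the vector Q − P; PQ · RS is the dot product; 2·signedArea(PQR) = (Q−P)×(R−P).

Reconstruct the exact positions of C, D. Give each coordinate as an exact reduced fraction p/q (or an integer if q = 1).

1. C_x = -1  [BA ∥ CE ∩ AE ∥ BC]
2. C_y = 0  [BA ∥ CE ∩ AE ∥ BC]
   → C = (-1, 0)
3. D_x = 7  [line -8·x + 8·y + 84 = 0 ∩ |DE|² = 377/4]
4. D_y = -7/2  [line -8·x + 8·y + 84 = 0 ∩ |DE|² = 377/4]
   → D = (7, -7/2)

C = (-1, 0)
D = (7, -7/2)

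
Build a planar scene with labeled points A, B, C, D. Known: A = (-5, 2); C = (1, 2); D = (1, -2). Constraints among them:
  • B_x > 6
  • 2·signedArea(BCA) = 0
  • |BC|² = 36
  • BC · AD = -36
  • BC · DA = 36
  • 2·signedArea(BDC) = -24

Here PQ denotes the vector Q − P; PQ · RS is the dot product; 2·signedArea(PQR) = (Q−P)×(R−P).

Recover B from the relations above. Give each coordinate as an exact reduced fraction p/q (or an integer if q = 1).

1. B_x = 7  [2·signedArea(BCA) = 0 ∩ BC · AD = -36]
2. B_y = 2  [2·signedArea(BCA) = 0 ∩ BC · AD = -36]
   → B = (7, 2)

B = (7, 2)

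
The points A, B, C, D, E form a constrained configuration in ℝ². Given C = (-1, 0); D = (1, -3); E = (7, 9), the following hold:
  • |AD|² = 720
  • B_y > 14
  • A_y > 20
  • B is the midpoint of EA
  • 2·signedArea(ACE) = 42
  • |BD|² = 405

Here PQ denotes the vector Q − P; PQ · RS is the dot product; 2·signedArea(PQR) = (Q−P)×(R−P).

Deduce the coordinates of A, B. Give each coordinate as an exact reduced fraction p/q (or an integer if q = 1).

1. A_x = 13  [line -9·x + 8·y + -51 = 0 ∩ |AD|² = 720]
2. A_y = 21  [line -9·x + 8·y + -51 = 0 ∩ |AD|² = 720]
   → A = (13, 21)
3. B_x = 10  [B is the midpoint of EA]
4. B_y = 15  [B is the midpoint of EA]
   → B = (10, 15)

A = (13, 21)
B = (10, 15)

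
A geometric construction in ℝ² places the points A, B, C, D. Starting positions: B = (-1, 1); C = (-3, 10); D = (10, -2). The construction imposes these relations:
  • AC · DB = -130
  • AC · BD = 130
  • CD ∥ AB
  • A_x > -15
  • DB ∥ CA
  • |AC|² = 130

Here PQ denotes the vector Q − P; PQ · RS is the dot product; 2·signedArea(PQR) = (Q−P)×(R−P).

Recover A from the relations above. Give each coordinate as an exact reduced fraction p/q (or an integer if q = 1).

A = (-14, 13)

1. A_x = -14  [CD ∥ AB ∩ DB ∥ CA]
2. A_y = 13  [CD ∥ AB ∩ DB ∥ CA]
   → A = (-14, 13)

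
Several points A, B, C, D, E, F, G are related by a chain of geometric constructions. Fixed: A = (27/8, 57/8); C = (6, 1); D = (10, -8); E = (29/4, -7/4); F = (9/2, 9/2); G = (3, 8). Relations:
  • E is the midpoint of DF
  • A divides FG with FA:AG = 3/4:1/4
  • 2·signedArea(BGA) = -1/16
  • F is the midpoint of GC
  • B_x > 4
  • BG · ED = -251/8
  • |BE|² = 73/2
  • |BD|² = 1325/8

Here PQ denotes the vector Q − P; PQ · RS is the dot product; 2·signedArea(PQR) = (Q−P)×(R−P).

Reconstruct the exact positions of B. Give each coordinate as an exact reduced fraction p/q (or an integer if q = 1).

B = (19/4, 15/4)

1. B_x = 19/4  [BG · ED = -251/8 ∩ 2·signedArea(BGA) = -1/16]
2. B_y = 15/4  [BG · ED = -251/8 ∩ 2·signedArea(BGA) = -1/16]
   → B = (19/4, 15/4)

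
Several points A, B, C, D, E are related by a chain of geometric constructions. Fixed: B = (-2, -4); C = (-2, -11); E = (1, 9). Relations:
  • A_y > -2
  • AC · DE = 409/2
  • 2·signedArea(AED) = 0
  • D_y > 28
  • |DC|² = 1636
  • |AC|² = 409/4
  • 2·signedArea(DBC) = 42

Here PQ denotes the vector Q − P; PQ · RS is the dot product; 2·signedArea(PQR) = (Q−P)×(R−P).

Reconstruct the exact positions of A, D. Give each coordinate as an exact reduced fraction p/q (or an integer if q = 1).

1. D_x = 4  [2·signedArea(DBC) = 42]
2. D_y = 29  [|DC|² = 1636]
   → D = (4, 29)
3. A_x = -1/2  [2·signedArea(AED) = 0 ∩ AC · DE = 409/2]
4. A_y = -1  [2·signedArea(AED) = 0 ∩ AC · DE = 409/2]
   → A = (-1/2, -1)

A = (-1/2, -1)
D = (4, 29)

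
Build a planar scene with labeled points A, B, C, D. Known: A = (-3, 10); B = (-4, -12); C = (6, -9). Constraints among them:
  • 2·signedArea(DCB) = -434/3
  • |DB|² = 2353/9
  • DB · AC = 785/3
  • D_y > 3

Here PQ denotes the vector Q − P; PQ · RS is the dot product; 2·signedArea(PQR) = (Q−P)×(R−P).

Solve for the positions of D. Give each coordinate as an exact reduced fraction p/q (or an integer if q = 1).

D = (0, 11/3)

1. D_x = 0  [2·signedArea(DCB) = -434/3 ∩ DB · AC = 785/3]
2. D_y = 11/3  [2·signedArea(DCB) = -434/3 ∩ DB · AC = 785/3]
   → D = (0, 11/3)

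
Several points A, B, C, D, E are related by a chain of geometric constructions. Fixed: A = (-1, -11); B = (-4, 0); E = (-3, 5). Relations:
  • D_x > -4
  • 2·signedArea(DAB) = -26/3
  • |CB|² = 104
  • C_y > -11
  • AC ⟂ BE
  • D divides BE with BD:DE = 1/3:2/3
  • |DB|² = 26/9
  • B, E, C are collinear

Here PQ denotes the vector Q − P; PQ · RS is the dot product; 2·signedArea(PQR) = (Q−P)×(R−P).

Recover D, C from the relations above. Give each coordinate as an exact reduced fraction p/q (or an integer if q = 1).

C = (-6, -10)
D = (-11/3, 5/3)

1. D_x = -11/3  [D divides BE with BD:DE = 1/3:2/3]
2. D_y = 5/3  [D divides BE with BD:DE = 1/3:2/3]
   → D = (-11/3, 5/3)
3. C_x = -6  [B, E, C are collinear ∩ AC ⟂ BE]
4. C_y = -10  [B, E, C are collinear ∩ AC ⟂ BE]
   → C = (-6, -10)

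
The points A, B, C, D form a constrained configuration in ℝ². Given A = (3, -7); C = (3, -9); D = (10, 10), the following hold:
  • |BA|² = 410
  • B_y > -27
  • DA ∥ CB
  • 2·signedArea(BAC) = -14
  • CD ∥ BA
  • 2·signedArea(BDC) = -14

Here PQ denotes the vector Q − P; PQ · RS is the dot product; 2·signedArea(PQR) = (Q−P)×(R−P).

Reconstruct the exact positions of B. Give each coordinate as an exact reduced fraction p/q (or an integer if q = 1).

1. B_x = -4  [CD ∥ BA ∩ DA ∥ CB]
2. B_y = -26  [CD ∥ BA ∩ DA ∥ CB]
   → B = (-4, -26)

B = (-4, -26)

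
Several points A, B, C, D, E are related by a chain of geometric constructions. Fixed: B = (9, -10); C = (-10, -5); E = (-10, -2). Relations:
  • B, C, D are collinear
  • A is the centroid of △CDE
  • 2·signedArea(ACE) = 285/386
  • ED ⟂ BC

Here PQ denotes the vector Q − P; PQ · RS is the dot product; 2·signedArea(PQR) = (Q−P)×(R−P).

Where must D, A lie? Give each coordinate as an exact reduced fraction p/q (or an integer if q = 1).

1. D_x = -4145/386  [B, C, D are collinear ∩ ED ⟂ BC]
2. D_y = -1855/386  [B, C, D are collinear ∩ ED ⟂ BC]
   → D = (-4145/386, -1855/386)
3. A_x = -3955/386  [A is the centroid of △CDE]
4. A_y = -1519/386  [A is the centroid of △CDE]
   → A = (-3955/386, -1519/386)

A = (-3955/386, -1519/386)
D = (-4145/386, -1855/386)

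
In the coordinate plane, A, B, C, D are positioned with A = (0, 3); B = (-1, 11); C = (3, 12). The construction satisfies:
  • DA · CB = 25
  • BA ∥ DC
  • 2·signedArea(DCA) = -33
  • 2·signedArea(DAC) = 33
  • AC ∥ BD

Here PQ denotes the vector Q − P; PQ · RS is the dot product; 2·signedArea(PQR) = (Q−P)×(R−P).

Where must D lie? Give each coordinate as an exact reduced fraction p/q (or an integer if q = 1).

1. D_x = 2  [BA ∥ DC ∩ AC ∥ BD]
2. D_y = 20  [BA ∥ DC ∩ AC ∥ BD]
   → D = (2, 20)

D = (2, 20)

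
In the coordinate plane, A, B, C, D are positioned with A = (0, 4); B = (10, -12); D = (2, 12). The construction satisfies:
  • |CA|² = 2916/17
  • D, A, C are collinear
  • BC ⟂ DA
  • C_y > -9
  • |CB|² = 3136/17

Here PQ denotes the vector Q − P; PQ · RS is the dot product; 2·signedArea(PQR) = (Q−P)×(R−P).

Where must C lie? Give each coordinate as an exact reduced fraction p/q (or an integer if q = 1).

1. C_x = -54/17  [D, A, C are collinear ∩ BC ⟂ DA]
2. C_y = -148/17  [D, A, C are collinear ∩ BC ⟂ DA]
   → C = (-54/17, -148/17)

C = (-54/17, -148/17)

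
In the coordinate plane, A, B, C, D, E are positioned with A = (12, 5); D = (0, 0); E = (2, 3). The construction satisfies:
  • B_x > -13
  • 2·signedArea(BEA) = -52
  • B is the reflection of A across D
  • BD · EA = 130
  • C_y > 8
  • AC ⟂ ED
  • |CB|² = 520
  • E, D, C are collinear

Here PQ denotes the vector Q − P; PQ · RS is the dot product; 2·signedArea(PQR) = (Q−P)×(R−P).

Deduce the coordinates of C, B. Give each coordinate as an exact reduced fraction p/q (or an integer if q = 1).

1. C_x = 6  [E, D, C are collinear ∩ AC ⟂ ED]
2. C_y = 9  [E, D, C are collinear ∩ AC ⟂ ED]
   → C = (6, 9)
3. B_x = -12  [B is the reflection of A across D]
4. B_y = -5  [B is the reflection of A across D]
   → B = (-12, -5)

B = (-12, -5)
C = (6, 9)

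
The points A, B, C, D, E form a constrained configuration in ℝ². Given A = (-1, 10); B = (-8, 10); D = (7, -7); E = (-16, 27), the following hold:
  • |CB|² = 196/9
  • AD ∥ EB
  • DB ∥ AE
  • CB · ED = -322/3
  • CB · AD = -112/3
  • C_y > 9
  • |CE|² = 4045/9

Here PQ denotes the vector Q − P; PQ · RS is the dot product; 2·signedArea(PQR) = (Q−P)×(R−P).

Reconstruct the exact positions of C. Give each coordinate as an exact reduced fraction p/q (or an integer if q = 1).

C = (-10/3, 10)

1. C_x = -10/3  [CB · ED = -322/3 ∩ CB · AD = -112/3]
2. C_y = 10  [CB · ED = -322/3 ∩ CB · AD = -112/3]
   → C = (-10/3, 10)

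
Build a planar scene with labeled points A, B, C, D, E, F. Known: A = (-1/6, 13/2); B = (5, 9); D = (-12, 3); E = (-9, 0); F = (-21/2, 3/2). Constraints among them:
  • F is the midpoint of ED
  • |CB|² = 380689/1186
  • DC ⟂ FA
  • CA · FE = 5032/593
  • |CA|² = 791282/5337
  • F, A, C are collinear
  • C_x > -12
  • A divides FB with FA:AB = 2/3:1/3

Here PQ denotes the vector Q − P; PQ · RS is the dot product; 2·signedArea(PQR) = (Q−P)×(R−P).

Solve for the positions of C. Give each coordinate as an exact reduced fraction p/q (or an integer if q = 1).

C = (-13197/1186, 1419/1186)

1. C_x = -13197/1186  [F, A, C are collinear ∩ DC ⟂ FA]
2. C_y = 1419/1186  [F, A, C are collinear ∩ DC ⟂ FA]
   → C = (-13197/1186, 1419/1186)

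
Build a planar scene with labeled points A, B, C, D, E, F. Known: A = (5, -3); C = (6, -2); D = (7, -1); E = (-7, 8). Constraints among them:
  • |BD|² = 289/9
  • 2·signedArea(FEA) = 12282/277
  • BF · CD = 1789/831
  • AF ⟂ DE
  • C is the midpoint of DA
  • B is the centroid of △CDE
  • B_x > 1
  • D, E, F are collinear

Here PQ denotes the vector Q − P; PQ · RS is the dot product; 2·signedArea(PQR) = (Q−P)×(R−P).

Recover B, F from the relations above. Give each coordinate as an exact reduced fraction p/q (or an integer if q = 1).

1. B_x = 2  [B is the centroid of △CDE]
2. B_y = 5/3  [B is the centroid of △CDE]
   → B = (2, 5/3)
3. F_x = 1799/277  [D, E, F are collinear ∩ AF ⟂ DE]
4. F_y = -187/277  [D, E, F are collinear ∩ AF ⟂ DE]
   → F = (1799/277, -187/277)

B = (2, 5/3)
F = (1799/277, -187/277)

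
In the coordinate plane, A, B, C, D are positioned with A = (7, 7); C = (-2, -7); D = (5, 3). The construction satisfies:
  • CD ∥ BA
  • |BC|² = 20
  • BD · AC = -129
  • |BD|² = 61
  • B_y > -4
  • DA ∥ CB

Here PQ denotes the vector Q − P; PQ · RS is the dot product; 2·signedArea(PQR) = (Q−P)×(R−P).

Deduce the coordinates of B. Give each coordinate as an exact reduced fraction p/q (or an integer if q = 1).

B = (0, -3)

1. B_x = 0  [CD ∥ BA ∩ DA ∥ CB]
2. B_y = -3  [CD ∥ BA ∩ DA ∥ CB]
   → B = (0, -3)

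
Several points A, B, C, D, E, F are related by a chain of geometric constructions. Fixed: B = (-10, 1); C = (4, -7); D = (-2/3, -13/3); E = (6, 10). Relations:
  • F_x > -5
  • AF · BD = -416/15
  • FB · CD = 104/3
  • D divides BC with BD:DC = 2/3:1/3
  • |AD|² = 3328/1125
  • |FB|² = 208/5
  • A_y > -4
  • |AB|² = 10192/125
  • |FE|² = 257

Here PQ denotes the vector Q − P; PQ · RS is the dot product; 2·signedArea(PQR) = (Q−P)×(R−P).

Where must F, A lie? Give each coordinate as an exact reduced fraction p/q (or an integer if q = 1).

A = (-54/25, -87/25)
F = (-22/5, -11/5)

1. F_x = -22/5  [line 14/3·x + -8/3·y + 44/3 = 0 ∩ |FB|² = 208/5]
2. F_y = -11/5  [line 14/3·x + -8/3·y + 44/3 = 0 ∩ |FB|² = 208/5]
   → F = (-22/5, -11/5)
3. A_x = -54/25  [line -28/3·x + 16/3·y + -8/5 = 0 ∩ |AB|² = 10192/125]
4. A_y = -87/25  [line -28/3·x + 16/3·y + -8/5 = 0 ∩ |AB|² = 10192/125]
   → A = (-54/25, -87/25)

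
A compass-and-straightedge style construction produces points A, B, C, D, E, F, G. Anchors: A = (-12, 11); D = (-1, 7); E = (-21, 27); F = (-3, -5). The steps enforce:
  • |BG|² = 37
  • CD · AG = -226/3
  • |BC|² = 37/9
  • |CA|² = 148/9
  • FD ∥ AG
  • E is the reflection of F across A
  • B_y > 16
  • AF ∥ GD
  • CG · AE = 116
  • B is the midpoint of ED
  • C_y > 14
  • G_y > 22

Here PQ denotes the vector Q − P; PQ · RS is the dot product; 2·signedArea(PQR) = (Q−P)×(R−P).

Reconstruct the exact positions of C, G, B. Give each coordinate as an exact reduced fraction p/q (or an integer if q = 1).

B = (-11, 17)
C = (-34/3, 15)
G = (-10, 23)

1. G_x = -10  [AF ∥ GD ∩ FD ∥ AG]
2. G_y = 23  [AF ∥ GD ∩ FD ∥ AG]
   → G = (-10, 23)
3. B_x = -11  [B is the midpoint of ED]
4. B_y = 17  [B is the midpoint of ED]
   → B = (-11, 17)
5. C_x = -34/3  [CG · AE = 116 ∩ CD · AG = -226/3]
6. C_y = 15  [CG · AE = 116 ∩ CD · AG = -226/3]
   → C = (-34/3, 15)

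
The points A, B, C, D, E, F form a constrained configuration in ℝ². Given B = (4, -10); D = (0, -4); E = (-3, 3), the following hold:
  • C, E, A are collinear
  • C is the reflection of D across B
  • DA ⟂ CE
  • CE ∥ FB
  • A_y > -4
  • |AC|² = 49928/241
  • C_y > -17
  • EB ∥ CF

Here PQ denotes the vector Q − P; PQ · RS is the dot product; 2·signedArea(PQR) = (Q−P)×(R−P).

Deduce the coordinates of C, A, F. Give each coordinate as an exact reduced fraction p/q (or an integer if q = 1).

A = (190/241, -854/241)
C = (8, -16)
F = (15, -29)

1. C_x = 8  [C is the reflection of D across B]
2. C_y = -16  [C is the reflection of D across B]
   → C = (8, -16)
3. A_x = 190/241  [C, E, A are collinear ∩ DA ⟂ CE]
4. A_y = -854/241  [C, E, A are collinear ∩ DA ⟂ CE]
   → A = (190/241, -854/241)
5. F_x = 15  [CE ∥ FB ∩ EB ∥ CF]
6. F_y = -29  [CE ∥ FB ∩ EB ∥ CF]
   → F = (15, -29)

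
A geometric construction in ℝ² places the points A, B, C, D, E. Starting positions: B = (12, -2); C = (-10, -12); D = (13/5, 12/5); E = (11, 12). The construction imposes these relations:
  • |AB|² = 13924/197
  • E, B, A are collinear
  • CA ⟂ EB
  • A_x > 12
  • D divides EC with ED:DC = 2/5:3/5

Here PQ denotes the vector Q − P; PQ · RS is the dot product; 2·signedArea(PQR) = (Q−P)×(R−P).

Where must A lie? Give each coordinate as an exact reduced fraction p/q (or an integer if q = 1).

A = (2482/197, -2046/197)

1. A_x = 2482/197  [E, B, A are collinear ∩ CA ⟂ EB]
2. A_y = -2046/197  [E, B, A are collinear ∩ CA ⟂ EB]
   → A = (2482/197, -2046/197)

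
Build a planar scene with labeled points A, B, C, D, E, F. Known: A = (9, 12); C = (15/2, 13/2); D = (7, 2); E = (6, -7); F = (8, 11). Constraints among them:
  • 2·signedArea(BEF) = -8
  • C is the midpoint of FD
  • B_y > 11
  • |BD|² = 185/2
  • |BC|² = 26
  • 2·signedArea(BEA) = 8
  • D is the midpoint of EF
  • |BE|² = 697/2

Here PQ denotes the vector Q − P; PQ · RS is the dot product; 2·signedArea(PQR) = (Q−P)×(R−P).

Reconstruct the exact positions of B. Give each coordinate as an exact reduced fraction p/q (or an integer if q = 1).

1. B_x = 17/2  [2·signedArea(BEA) = 8 ∩ 2·signedArea(BEF) = -8]
2. B_y = 23/2  [2·signedArea(BEA) = 8 ∩ 2·signedArea(BEF) = -8]
   → B = (17/2, 23/2)

B = (17/2, 23/2)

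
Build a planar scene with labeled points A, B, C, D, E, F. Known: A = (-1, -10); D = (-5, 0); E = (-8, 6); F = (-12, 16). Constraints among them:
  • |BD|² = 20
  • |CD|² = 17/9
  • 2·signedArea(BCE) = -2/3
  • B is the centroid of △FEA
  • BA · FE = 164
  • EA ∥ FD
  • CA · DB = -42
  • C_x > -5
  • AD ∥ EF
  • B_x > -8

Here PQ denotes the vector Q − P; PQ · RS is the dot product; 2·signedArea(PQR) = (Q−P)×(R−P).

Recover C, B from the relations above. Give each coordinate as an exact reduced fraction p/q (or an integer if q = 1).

B = (-7, 4)
C = (-14/3, -4/3)

1. B_x = -7  [B is the centroid of △FEA]
2. B_y = 4  [B is the centroid of △FEA]
   → B = (-7, 4)
3. C_x = -14/3  [CA · DB = -42 ∩ 2·signedArea(BCE) = -2/3]
4. C_y = -4/3  [CA · DB = -42 ∩ 2·signedArea(BCE) = -2/3]
   → C = (-14/3, -4/3)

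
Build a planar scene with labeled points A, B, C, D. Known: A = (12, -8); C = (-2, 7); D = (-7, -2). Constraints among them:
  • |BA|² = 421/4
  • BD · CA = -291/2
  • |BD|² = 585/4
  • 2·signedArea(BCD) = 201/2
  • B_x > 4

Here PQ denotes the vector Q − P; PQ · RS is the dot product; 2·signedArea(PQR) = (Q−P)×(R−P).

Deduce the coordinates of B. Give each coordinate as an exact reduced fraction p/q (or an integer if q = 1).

1. B_x = 5  [BD · CA = -291/2 ∩ 2·signedArea(BCD) = 201/2]
2. B_y = -1/2  [BD · CA = -291/2 ∩ 2·signedArea(BCD) = 201/2]
   → B = (5, -1/2)

B = (5, -1/2)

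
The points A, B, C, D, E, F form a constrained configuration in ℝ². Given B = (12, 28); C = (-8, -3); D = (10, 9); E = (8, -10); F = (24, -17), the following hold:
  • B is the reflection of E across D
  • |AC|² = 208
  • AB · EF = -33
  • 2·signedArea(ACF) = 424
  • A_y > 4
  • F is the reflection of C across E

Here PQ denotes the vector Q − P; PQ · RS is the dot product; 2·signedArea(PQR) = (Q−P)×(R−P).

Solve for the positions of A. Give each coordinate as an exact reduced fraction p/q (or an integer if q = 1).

A = (4, 5)

1. A_x = 4  [AB · EF = -33 ∩ 2·signedArea(ACF) = 424]
2. A_y = 5  [AB · EF = -33 ∩ 2·signedArea(ACF) = 424]
   → A = (4, 5)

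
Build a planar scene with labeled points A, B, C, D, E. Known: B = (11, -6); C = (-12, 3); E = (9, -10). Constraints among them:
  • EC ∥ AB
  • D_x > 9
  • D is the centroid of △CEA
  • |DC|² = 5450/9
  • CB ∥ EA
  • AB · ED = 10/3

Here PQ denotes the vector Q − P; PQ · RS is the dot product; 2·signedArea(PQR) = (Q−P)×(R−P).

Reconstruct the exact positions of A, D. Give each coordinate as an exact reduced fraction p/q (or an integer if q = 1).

1. A_x = 32  [EC ∥ AB ∩ CB ∥ EA]
2. A_y = -19  [EC ∥ AB ∩ CB ∥ EA]
   → A = (32, -19)
3. D_x = 29/3  [D is the centroid of △CEA]
4. D_y = -26/3  [D is the centroid of △CEA]
   → D = (29/3, -26/3)

A = (32, -19)
D = (29/3, -26/3)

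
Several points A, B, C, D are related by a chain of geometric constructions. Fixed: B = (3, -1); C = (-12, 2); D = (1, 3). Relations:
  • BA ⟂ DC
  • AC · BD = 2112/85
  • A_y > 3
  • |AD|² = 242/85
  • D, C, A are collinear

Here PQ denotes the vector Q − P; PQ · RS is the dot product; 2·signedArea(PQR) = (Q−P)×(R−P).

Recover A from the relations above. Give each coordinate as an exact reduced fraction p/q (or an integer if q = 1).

A = (228/85, 266/85)

1. A_x = 228/85  [D, C, A are collinear ∩ BA ⟂ DC]
2. A_y = 266/85  [D, C, A are collinear ∩ BA ⟂ DC]
   → A = (228/85, 266/85)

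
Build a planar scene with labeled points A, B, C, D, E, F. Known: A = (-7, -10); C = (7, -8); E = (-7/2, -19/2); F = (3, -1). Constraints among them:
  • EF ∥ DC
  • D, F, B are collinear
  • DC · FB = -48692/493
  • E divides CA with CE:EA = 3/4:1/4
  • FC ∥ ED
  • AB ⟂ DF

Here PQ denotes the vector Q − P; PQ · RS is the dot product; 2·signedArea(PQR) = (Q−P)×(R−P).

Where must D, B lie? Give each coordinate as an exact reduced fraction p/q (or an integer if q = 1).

B = (1313/986, -11185/986)
D = (1/2, -33/2)

1. D_x = 1/2  [EF ∥ DC ∩ FC ∥ ED]
2. D_y = -33/2  [EF ∥ DC ∩ FC ∥ ED]
   → D = (1/2, -33/2)
3. B_x = 1313/986  [D, F, B are collinear ∩ AB ⟂ DF]
4. B_y = -11185/986  [D, F, B are collinear ∩ AB ⟂ DF]
   → B = (1313/986, -11185/986)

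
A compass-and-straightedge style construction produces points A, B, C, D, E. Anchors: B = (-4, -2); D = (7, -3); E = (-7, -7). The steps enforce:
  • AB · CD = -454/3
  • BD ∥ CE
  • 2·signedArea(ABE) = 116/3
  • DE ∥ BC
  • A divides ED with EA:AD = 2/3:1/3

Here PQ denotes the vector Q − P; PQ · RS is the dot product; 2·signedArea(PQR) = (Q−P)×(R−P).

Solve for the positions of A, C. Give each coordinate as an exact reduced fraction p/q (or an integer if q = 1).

A = (7/3, -13/3)
C = (-18, -6)

1. A_x = 7/3  [A divides ED with EA:AD = 2/3:1/3]
2. A_y = -13/3  [A divides ED with EA:AD = 2/3:1/3]
   → A = (7/3, -13/3)
3. C_x = -18  [BD ∥ CE ∩ DE ∥ BC]
4. C_y = -6  [BD ∥ CE ∩ DE ∥ BC]
   → C = (-18, -6)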